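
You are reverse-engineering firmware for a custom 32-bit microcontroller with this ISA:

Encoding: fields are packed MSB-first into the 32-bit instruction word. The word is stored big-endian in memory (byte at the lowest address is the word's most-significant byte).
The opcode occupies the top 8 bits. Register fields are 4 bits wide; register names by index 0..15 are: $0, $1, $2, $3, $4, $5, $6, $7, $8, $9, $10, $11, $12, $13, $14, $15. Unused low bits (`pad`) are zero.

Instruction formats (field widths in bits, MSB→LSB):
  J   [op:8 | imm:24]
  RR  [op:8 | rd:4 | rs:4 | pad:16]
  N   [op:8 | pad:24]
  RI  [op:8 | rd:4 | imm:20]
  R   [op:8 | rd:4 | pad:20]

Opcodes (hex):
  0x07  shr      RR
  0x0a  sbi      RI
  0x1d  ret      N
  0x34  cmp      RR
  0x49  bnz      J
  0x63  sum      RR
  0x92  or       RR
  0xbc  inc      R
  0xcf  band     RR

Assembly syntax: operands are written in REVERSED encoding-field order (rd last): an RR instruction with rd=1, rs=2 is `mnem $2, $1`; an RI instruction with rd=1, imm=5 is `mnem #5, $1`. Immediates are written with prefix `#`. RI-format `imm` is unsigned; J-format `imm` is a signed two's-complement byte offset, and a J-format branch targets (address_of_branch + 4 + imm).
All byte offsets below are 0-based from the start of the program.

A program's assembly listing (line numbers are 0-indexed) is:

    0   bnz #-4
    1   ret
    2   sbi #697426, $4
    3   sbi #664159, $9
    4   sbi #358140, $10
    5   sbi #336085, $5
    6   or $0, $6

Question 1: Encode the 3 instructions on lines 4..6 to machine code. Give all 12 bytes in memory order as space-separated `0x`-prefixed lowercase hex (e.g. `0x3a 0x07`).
line 4 (sbi): pack op=0xa:8|rd=10:4|imm=358140:20 = 0x0aa576fc; big→ 0a a5 76 fc
line 5 (sbi): pack op=0xa:8|rd=5:4|imm=336085:20 = 0x0a5520d5; big→ 0a 55 20 d5
line 6 (or): pack op=0x92:8|rd=6:4|rs=0:4|pad=0:16 = 0x92600000; big→ 92 60 00 00

0x0a 0xa5 0x76 0xfc 0x0a 0x55 0x20 0xd5 0x92 0x60 0x00 0x00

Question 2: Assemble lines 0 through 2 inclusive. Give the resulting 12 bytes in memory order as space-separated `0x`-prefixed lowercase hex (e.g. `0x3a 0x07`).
L0: bnz op=0x49:8|imm=-4:24 ⇒ 0x49fffffc ⇒ big 49 ff ff fc
L1: ret op=0x1d:8|pad=0:24 ⇒ 0x1d000000 ⇒ big 1d 00 00 00
L2: sbi op=0xa:8|rd=4:4|imm=697426:20 ⇒ 0x0a4aa452 ⇒ big 0a 4a a4 52

0x49 0xff 0xff 0xfc 0x1d 0x00 0x00 0x00 0x0a 0x4a 0xa4 0x52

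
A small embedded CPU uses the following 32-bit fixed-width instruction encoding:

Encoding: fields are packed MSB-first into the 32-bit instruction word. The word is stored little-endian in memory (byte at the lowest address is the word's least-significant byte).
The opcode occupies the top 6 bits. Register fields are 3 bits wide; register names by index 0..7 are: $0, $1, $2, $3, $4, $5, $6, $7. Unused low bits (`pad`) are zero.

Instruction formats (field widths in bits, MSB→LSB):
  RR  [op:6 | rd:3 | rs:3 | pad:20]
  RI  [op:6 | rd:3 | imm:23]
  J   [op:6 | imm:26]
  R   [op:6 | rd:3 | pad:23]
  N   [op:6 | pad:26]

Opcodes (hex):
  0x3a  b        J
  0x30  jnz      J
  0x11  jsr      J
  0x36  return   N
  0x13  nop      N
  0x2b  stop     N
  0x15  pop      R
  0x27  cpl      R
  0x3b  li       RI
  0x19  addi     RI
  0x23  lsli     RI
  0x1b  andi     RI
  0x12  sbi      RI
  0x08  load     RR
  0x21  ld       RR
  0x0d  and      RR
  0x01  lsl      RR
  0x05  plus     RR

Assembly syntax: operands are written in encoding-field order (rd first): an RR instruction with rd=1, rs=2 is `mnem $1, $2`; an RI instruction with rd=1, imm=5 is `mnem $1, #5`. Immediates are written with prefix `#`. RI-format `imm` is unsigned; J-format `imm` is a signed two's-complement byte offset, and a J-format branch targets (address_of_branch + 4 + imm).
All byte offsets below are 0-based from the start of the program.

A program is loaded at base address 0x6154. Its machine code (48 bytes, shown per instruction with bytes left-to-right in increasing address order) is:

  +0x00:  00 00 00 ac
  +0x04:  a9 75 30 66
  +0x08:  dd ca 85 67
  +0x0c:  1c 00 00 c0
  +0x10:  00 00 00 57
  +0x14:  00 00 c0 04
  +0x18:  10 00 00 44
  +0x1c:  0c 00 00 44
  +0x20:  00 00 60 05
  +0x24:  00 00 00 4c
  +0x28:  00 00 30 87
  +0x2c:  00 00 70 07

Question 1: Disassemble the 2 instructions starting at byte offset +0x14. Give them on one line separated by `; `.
lsl $1, $4; jsr #16

+0x14: 00 00 c0 04 ⇒ word 0x04c00000 (little)
  top 6b → 0x1 → lsl [RR]
  rd@[25:23]=0x1 ⇒ $1
  rs@[22:20]=0x4 ⇒ $4
+0x18: 10 00 00 44 ⇒ word 0x44000010 (little)
  top 6b → 0x11 → jsr [J]
  imm@[25:0]=0x10 ⇒ #16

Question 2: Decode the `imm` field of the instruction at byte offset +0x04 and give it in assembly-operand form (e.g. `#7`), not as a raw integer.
#3175849

off 0x04: read a9 75 30 66 as little → 0x663075a9
  opcode bits[31:26]=0x19: addi/RI
  [25:23] rd=4 = $4
  [22:0] imm=3175849 = #3175849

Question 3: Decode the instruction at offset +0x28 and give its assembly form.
[28] 00 00 30 87 → 0x87300000
  op=0x87300000>>26=0x21 ⇒ ld (RR)
  rd@[25:23]=0x6 ⇒ $6
  rs@[22:20]=0x3 ⇒ $3

ld $6, $3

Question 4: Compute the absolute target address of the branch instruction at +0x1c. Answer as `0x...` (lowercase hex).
0x6180

+0x1c: 0c 00 00 44 ⇒ word 0x4400000c (little)
  op=0x4400000c>>26=0x11 ⇒ jsr (J)
  [25:0] imm=12 = #12
  target = base 0x6154 + off 0x1c + 4 + imm 12 = 0x6180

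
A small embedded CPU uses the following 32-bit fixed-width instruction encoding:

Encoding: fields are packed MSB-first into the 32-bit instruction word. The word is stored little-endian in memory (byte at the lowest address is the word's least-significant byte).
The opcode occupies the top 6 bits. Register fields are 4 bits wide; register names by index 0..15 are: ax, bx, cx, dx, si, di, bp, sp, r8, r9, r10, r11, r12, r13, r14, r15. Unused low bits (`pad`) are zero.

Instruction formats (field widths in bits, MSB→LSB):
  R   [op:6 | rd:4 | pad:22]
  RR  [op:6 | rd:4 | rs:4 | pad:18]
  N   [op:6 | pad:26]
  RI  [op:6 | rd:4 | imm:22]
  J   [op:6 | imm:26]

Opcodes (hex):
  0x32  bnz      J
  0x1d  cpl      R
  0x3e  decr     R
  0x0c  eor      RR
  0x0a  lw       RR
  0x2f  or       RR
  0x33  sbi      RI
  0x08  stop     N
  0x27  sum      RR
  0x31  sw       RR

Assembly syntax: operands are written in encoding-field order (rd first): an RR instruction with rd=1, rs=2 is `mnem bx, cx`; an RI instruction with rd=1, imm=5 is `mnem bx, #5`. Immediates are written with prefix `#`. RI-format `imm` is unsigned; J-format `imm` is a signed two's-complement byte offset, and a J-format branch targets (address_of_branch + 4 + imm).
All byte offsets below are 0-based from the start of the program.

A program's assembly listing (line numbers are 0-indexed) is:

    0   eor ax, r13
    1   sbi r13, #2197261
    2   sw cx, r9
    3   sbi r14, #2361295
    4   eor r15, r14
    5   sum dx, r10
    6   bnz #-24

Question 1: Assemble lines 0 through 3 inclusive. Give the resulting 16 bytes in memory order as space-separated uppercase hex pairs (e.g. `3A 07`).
00 00 34 30 0D 87 61 CF 00 00 A4 C4 CF 07 A4 CF

L0: eor op=0xc:6|rd=0:4|rs=13:4|pad=0:18 ⇒ 0x30340000 ⇒ little 00 00 34 30
L1: sbi op=0x33:6|rd=13:4|imm=2197261:22 ⇒ 0xcf61870d ⇒ little 0d 87 61 cf
L2: sw op=0x31:6|rd=2:4|rs=9:4|pad=0:18 ⇒ 0xc4a40000 ⇒ little 00 00 a4 c4
L3: sbi op=0x33:6|rd=14:4|imm=2361295:22 ⇒ 0xcfa407cf ⇒ little cf 07 a4 cf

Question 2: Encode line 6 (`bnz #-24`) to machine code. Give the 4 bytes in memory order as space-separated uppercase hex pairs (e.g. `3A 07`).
L6: bnz op=0x32:6|imm=-24:26 ⇒ 0xcbffffe8 ⇒ little e8 ff ff cb

E8 FF FF CB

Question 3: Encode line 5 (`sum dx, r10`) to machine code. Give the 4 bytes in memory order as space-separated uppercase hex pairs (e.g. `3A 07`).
line 5 (sum): pack op=0x27:6|rd=3:4|rs=10:4|pad=0:18 = 0x9ce80000; little→ 00 00 e8 9c

00 00 E8 9C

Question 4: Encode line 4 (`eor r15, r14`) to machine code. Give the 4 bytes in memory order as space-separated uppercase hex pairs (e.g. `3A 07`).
line 4 (eor): pack op=0xc:6|rd=15:4|rs=14:4|pad=0:18 = 0x33f80000; little→ 00 00 f8 33

00 00 F8 33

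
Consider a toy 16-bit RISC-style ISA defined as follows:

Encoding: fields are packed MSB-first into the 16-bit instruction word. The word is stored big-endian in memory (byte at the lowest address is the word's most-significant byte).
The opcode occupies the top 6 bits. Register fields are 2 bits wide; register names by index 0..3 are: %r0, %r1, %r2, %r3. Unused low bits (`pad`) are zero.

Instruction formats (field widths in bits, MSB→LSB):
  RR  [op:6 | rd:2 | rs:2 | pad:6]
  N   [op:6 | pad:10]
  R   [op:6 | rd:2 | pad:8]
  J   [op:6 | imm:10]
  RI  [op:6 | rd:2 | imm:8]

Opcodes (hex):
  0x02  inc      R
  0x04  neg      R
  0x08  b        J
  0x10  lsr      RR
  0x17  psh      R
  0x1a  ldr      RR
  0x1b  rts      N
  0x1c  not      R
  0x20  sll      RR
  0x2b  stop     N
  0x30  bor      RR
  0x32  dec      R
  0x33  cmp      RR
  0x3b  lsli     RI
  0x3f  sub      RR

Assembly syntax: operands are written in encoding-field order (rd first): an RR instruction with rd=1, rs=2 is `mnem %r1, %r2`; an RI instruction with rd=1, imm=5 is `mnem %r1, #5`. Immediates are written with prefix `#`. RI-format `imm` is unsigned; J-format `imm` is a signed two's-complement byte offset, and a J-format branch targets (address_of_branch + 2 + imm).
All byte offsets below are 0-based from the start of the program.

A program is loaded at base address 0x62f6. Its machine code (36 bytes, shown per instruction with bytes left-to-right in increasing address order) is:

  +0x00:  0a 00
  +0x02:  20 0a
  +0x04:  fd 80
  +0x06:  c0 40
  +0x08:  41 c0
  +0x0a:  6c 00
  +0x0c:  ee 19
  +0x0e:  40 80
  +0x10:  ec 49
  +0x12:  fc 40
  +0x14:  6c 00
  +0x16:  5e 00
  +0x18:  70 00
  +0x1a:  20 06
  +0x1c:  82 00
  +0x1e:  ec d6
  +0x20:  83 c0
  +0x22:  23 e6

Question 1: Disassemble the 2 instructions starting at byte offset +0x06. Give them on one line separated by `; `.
+0x06: c0 40 ⇒ word 0xc040 (big)
  top 6b → 0x30 → bor [RR]
  rd: (w>>8)&0x3=0x0 → %r0
  rs: (w>>6)&0x3=0x1 → %r1
+0x08: 41 c0 ⇒ word 0x41c0 (big)
  top 6b → 0x10 → lsr [RR]
  rd: (w>>8)&0x3=0x1 → %r1
  rs: (w>>6)&0x3=0x3 → %r3

bor %r0, %r1; lsr %r1, %r3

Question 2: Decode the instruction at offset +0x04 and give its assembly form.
sub %r1, %r2

off 0x04: read fd 80 as big → 0xfd80
  top 6b → 0x3f → sub [RR]
  [9:8] rd=1 = %r1
  [7:6] rs=2 = %r2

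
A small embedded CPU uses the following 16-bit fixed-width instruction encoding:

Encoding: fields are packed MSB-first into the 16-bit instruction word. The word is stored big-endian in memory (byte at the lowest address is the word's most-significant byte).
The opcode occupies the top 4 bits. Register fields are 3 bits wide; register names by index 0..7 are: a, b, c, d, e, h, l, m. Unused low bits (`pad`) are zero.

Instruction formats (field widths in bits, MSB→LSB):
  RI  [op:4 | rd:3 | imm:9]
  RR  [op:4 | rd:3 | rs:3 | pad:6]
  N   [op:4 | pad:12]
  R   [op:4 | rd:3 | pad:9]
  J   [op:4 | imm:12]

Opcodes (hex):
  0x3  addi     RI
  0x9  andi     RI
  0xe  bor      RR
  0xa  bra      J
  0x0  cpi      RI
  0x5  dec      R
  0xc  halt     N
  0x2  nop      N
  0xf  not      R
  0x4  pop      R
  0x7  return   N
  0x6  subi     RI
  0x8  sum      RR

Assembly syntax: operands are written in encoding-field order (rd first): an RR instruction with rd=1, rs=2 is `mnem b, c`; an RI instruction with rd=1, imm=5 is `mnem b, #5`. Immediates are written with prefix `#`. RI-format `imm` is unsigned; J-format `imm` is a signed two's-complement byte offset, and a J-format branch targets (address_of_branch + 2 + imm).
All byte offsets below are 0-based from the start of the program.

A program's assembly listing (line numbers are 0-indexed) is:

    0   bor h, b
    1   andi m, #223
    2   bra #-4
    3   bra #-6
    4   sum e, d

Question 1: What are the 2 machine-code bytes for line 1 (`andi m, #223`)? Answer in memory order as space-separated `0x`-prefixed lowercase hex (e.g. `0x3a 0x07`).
0x9e 0xdf

L1: andi op=0x9:4|rd=7:3|imm=223:9 ⇒ 0x9edf ⇒ big 9e df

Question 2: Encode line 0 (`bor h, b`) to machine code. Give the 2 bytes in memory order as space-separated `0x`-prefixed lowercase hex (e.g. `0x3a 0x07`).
0. bor fields op=0xe:4|rd=5:3|rs=1:3|pad=0:6 → word ea40h → ea 40

0xea 0x40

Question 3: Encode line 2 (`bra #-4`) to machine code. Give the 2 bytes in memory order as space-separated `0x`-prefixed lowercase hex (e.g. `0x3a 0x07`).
L2: bra op=0xa:4|imm=-4:12 ⇒ 0xaffc ⇒ big af fc

0xaf 0xfc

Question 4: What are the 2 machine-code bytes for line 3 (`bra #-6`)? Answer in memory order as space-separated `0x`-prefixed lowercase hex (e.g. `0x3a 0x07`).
3. bra fields op=0xa:4|imm=-6:12 → word affah → af fa

0xaf 0xfa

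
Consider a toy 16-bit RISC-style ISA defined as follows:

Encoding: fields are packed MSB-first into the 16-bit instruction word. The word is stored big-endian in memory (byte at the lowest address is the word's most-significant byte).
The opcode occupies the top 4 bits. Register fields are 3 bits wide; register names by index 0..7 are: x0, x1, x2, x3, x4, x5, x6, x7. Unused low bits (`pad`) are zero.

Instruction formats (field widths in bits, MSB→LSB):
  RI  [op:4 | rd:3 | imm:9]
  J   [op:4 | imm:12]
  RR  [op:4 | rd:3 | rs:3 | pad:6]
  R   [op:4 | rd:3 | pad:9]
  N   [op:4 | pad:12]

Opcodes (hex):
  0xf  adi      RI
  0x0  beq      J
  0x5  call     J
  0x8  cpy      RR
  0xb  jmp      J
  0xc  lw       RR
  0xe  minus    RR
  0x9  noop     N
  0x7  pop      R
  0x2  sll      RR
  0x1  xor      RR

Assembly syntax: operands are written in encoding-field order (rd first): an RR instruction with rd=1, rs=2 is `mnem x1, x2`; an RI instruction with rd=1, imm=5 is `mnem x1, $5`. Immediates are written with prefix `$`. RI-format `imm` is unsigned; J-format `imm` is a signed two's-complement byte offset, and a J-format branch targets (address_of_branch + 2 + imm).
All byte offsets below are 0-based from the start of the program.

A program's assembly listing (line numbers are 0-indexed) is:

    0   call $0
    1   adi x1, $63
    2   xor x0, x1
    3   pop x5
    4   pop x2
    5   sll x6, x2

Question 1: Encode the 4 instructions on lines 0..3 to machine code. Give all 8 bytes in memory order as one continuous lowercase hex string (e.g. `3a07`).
line 0 (call): pack op=0x5:4|imm=0:12 = 0x5000; big→ 50 00
line 1 (adi): pack op=0xf:4|rd=1:3|imm=63:9 = 0xf23f; big→ f2 3f
line 2 (xor): pack op=0x1:4|rd=0:3|rs=1:3|pad=0:6 = 0x1040; big→ 10 40
line 3 (pop): pack op=0x7:4|rd=5:3|pad=0:9 = 0x7a00; big→ 7a 00

5000f23f10407a00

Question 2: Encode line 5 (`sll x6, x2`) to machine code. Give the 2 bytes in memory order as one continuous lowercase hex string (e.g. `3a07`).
5. sll fields op=0x2:4|rd=6:3|rs=2:3|pad=0:6 → word 2c80h → 2c 80

2c80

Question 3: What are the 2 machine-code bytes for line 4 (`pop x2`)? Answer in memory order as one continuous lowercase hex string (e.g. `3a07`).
L4: pop op=0x7:4|rd=2:3|pad=0:9 ⇒ 0x7400 ⇒ big 74 00

7400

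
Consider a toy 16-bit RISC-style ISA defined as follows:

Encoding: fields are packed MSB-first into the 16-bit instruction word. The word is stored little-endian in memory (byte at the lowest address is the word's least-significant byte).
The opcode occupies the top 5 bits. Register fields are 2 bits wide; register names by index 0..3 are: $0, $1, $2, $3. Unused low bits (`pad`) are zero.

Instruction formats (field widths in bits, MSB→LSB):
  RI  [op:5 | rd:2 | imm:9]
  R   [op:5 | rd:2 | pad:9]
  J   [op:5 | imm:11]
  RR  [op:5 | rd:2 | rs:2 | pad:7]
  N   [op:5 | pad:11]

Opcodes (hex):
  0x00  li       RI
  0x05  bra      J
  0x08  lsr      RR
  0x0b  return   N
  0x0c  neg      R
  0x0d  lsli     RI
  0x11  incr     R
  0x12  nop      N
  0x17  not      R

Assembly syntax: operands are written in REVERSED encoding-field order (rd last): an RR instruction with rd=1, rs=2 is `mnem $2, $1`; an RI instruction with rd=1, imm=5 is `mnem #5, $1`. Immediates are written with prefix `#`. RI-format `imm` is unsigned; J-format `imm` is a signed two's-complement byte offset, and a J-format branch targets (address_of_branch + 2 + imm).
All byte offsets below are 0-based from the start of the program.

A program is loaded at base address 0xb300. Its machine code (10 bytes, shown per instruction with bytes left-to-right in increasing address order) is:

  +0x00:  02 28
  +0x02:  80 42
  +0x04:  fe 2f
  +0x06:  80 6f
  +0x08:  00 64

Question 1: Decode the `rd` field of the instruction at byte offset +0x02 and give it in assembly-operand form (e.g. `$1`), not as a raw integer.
@+02  little-endian(80 42) = 0x4280
  top 5b → 0x8 → lsr [RR]
  rd: (w>>9)&0x3=0x1 → $1
  rs: (w>>7)&0x3=0x1 → $1

$1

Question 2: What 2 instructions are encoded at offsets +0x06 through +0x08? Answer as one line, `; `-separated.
lsli #384, $3; neg $2

off 0x06: read 80 6f as little → 0x6f80
  opcode bits[15:11]=0xd: lsli/RI
  [10:9] rd=3 = $3
  [8:0] imm=384 = #384
off 0x08: read 00 64 as little → 0x6400
  opcode bits[15:11]=0xc: neg/R
  [10:9] rd=2 = $2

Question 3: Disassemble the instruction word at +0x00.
bra #2

+0x00: 02 28 ⇒ word 0x2802 (little)
  opcode bits[15:11]=0x5: bra/J
  imm: (w>>0)&0x7ff=0x2 → #2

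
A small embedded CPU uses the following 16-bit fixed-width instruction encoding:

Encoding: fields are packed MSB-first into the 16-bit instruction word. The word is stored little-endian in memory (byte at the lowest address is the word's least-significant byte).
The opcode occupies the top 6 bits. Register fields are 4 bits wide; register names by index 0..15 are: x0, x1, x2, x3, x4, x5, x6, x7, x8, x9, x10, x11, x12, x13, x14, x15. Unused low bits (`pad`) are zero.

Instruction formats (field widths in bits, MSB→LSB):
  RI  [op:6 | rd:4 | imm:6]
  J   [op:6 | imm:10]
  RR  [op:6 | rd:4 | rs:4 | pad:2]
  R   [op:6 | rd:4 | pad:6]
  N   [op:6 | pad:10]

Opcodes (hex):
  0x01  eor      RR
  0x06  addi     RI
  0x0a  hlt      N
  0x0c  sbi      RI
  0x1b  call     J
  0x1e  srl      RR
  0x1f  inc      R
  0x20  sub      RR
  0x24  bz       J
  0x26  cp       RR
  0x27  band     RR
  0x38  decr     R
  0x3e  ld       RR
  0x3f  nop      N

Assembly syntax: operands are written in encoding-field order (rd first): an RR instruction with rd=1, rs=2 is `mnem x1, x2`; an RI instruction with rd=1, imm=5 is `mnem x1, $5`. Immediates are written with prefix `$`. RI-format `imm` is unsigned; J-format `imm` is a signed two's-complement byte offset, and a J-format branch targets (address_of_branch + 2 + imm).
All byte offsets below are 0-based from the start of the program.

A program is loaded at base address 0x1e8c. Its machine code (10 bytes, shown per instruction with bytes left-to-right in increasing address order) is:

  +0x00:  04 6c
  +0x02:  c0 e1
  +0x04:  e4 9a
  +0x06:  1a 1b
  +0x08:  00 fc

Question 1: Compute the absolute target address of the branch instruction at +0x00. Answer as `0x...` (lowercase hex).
+0x00: 04 6c ⇒ word 0x6c04 (little)
  op=0x6c04>>10=0x1b ⇒ call (J)
  imm@[9:0]=0x4 ⇒ $4
  target = base 0x1e8c + off 0x00 + 2 + imm 4 = 0x1e92

0x1e92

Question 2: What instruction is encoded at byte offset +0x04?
cp x11, x9

@+04  little-endian(e4 9a) = 0x9ae4
  top 6b → 0x26 → cp [RR]
  [9:6] rd=11 = x11
  [5:2] rs=9 = x9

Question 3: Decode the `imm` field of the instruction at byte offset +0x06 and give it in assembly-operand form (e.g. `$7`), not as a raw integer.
@+06  little-endian(1a 1b) = 0x1b1a
  opcode bits[15:10]=0x6: addi/RI
  [9:6] rd=12 = x12
  [5:0] imm=26 = $26

$26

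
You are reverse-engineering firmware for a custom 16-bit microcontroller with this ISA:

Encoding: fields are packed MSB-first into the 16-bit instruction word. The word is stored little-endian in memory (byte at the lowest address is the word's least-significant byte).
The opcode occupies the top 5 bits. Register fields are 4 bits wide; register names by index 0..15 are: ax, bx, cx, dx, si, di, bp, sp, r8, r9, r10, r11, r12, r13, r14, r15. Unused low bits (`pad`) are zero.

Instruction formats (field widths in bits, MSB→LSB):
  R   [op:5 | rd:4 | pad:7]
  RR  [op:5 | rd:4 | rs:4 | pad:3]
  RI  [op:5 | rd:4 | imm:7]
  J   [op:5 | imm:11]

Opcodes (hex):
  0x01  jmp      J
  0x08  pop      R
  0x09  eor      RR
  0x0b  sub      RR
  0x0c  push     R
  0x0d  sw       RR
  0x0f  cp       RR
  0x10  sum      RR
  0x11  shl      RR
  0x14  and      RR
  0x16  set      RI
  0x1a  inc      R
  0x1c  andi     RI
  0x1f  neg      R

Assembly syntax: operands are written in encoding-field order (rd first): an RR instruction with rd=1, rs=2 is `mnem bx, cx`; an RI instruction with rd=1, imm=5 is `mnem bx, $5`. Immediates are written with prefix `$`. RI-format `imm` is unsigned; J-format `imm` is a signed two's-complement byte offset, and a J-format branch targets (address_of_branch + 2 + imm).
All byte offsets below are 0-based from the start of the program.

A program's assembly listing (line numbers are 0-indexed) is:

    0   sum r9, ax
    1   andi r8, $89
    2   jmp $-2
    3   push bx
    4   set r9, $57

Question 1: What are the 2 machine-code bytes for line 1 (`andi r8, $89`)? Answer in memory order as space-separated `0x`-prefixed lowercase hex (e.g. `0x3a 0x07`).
0x59 0xe4

1. andi fields op=0x1c:5|rd=8:4|imm=89:7 → word e459h → 59 e4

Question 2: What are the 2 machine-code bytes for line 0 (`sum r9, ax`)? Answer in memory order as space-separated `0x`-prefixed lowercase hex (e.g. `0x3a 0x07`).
0x80 0x84

L0: sum op=0x10:5|rd=9:4|rs=0:4|pad=0:3 ⇒ 0x8480 ⇒ little 80 84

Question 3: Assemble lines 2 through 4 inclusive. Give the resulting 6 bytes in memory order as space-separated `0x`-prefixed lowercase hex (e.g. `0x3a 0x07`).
2. jmp fields op=0x1:5|imm=-2:11 → word 0ffeh → fe 0f
3. push fields op=0xc:5|rd=1:4|pad=0:7 → word 6080h → 80 60
4. set fields op=0x16:5|rd=9:4|imm=57:7 → word b4b9h → b9 b4

0xfe 0x0f 0x80 0x60 0xb9 0xb4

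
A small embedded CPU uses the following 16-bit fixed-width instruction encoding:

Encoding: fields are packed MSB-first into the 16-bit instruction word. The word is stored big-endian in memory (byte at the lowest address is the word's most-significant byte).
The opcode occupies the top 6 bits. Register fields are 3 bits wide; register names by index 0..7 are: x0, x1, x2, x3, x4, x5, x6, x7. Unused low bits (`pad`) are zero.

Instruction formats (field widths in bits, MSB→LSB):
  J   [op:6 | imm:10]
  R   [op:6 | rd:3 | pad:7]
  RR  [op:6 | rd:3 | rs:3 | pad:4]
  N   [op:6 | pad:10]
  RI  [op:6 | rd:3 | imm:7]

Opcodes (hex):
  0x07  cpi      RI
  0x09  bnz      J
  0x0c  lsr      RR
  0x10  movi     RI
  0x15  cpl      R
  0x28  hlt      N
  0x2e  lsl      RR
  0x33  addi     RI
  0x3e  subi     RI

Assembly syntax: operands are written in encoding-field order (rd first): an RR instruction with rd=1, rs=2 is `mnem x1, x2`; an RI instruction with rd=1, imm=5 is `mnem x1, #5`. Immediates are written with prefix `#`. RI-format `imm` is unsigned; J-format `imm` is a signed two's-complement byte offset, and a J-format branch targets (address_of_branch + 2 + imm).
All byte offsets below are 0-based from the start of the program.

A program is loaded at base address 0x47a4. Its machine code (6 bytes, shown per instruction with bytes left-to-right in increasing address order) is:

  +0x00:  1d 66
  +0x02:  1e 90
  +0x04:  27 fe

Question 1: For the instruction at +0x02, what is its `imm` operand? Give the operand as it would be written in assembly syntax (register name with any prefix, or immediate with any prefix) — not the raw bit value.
#16

[02] 1e 90 → 0x1e90
  top 6b → 0x7 → cpi [RI]
  [9:7] rd=5 = x5
  [6:0] imm=16 = #16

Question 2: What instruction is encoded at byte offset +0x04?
bnz #-2

+0x04: 27 fe ⇒ word 0x27fe (big)
  op=0x27fe>>10=0x9 ⇒ bnz (J)
  imm: (w>>0)&0x3ff=0x3fe (s10→-2) → #-2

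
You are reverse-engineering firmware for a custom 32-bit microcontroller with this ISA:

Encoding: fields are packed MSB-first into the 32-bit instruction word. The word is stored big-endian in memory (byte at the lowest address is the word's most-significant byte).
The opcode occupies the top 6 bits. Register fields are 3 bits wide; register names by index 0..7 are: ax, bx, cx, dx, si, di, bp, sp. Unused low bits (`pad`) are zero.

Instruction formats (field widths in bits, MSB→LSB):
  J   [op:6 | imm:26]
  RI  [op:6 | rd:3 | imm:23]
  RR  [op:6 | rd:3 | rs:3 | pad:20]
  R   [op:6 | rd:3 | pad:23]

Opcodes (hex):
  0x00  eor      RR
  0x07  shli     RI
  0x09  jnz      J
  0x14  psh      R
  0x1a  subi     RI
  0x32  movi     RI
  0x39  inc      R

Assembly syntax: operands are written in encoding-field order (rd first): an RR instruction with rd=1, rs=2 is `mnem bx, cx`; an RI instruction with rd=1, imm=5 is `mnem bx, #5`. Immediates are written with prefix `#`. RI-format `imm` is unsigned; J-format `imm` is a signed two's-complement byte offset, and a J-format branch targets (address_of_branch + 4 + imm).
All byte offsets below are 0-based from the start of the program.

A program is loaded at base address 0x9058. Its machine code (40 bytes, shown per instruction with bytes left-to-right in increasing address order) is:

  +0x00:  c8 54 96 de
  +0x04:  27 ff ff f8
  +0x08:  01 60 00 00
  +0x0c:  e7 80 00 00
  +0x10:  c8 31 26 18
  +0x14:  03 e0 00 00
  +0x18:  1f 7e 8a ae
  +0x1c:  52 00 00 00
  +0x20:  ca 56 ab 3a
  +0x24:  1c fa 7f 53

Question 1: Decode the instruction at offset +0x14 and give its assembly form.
eor sp, bp

@+14  big-endian(03 e0 00 00) = 0x03e00000
  op=0x03e00000>>26=0x0 ⇒ eor (RR)
  [25:23] rd=7 = sp
  [22:20] rs=6 = bp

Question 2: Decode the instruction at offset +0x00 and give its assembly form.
[00] c8 54 96 de → 0xc85496de
  top 6b → 0x32 → movi [RI]
  [25:23] rd=0 = ax
  [22:0] imm=5543646 = #5543646

movi ax, #5543646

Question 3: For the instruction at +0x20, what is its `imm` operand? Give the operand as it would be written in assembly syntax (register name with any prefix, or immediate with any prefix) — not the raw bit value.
off 0x20: read ca 56 ab 3a as big → 0xca56ab3a
  op=0xca56ab3a>>26=0x32 ⇒ movi (RI)
  rd: (w>>23)&0x7=0x4 → si
  imm: (w>>0)&0x7fffff=0x56ab3a → #5679930

#5679930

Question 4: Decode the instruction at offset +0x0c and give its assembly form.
off 0x0c: read e7 80 00 00 as big → 0xe7800000
  opcode bits[31:26]=0x39: inc/R
  rd@[25:23]=0x7 ⇒ sp

inc sp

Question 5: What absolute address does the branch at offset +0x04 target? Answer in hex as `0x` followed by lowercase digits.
0x9058

[04] 27 ff ff f8 → 0x27fffff8
  opcode bits[31:26]=0x9: jnz/J
  [25:0] imm=67108856 (s26→-8) = #-8
  target = base 0x9058 + off 0x04 + 4 + imm -8 = 0x9058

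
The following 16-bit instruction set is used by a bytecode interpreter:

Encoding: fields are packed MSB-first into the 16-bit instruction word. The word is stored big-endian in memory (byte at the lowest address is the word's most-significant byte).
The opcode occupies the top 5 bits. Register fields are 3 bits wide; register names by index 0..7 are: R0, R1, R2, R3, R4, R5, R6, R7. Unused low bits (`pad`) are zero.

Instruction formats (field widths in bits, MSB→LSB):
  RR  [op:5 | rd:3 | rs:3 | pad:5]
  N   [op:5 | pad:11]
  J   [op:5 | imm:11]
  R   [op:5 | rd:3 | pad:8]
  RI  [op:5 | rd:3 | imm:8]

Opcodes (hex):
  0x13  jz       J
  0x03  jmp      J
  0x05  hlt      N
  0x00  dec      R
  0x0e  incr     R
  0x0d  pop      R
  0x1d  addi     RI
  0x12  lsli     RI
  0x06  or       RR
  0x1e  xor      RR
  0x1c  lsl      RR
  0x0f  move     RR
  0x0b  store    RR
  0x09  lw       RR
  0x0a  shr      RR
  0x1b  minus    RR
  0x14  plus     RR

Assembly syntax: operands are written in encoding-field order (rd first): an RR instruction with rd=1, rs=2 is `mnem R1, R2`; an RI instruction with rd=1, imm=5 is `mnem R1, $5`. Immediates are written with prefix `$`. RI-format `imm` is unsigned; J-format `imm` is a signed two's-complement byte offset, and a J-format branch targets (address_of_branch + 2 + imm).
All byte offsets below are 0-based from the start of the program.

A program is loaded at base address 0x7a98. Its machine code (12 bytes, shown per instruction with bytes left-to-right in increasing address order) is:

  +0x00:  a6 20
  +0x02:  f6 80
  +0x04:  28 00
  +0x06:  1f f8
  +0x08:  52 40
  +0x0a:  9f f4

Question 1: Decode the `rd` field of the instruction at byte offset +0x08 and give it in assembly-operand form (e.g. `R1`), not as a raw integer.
[08] 52 40 → 0x5240
  op=0x5240>>11=0xa ⇒ shr (RR)
  [10:8] rd=2 = R2
  [7:5] rs=2 = R2

R2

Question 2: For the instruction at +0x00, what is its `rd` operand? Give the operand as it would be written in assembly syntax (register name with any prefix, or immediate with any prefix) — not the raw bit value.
@+00  big-endian(a6 20) = 0xa620
  top 5b → 0x14 → plus [RR]
  rd@[10:8]=0x6 ⇒ R6
  rs@[7:5]=0x1 ⇒ R1

R6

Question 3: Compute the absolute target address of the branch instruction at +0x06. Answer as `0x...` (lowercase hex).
+0x06: 1f f8 ⇒ word 0x1ff8 (big)
  opcode bits[15:11]=0x3: jmp/J
  imm: (w>>0)&0x7ff=0x7f8 (s11→-8) → $-8
  target = base 0x7a98 + off 0x06 + 2 + imm -8 = 0x7a98

0x7a98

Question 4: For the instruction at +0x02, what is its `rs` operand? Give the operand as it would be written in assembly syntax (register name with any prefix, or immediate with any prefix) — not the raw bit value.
off 0x02: read f6 80 as big → 0xf680
  top 5b → 0x1e → xor [RR]
  rd@[10:8]=0x6 ⇒ R6
  rs@[7:5]=0x4 ⇒ R4

R4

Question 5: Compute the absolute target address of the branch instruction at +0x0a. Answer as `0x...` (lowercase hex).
off 0x0a: read 9f f4 as big → 0x9ff4
  top 5b → 0x13 → jz [J]
  [10:0] imm=2036 (s11→-12) = $-12
  target = base 0x7a98 + off 0x0a + 2 + imm -12 = 0x7a98

0x7a98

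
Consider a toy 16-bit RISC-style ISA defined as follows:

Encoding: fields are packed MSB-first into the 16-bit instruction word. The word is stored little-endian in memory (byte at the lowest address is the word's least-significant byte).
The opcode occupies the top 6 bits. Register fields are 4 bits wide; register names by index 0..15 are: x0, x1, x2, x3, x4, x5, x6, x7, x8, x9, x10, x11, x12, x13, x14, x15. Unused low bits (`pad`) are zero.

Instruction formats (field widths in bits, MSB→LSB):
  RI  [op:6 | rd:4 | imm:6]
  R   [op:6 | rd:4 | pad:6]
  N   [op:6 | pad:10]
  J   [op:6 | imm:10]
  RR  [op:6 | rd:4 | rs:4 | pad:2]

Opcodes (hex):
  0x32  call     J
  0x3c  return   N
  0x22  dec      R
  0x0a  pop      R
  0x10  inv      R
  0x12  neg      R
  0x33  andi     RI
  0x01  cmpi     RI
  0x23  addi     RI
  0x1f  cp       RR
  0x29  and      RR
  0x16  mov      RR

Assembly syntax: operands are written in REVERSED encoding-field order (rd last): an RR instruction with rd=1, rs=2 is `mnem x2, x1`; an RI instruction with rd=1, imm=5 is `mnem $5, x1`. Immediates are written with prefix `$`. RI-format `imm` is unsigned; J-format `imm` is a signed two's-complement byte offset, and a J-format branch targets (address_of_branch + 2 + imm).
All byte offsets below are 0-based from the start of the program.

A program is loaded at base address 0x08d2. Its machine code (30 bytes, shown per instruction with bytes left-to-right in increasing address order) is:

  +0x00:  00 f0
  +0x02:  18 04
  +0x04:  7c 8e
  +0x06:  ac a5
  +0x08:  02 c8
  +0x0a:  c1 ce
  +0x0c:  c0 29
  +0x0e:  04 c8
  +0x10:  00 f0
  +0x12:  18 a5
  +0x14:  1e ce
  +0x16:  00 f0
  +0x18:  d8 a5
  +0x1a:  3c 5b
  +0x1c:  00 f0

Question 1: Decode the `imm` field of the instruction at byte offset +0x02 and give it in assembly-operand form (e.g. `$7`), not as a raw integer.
$24

[02] 18 04 → 0x0418
  op=0x0418>>10=0x1 ⇒ cmpi (RI)
  rd@[9:6]=0x0 ⇒ x0
  imm@[5:0]=0x18 ⇒ $24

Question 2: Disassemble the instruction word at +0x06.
and x11, x6

off 0x06: read ac a5 as little → 0xa5ac
  top 6b → 0x29 → and [RR]
  rd: (w>>6)&0xf=0x6 → x6
  rs: (w>>2)&0xf=0xb → x11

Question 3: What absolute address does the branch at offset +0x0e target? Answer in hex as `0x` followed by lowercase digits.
0x08e6

+0x0e: 04 c8 ⇒ word 0xc804 (little)
  opcode bits[15:10]=0x32: call/J
  imm: (w>>0)&0x3ff=0x4 → $4
  target = base 0x08d2 + off 0x0e + 2 + imm 4 = 0x08e6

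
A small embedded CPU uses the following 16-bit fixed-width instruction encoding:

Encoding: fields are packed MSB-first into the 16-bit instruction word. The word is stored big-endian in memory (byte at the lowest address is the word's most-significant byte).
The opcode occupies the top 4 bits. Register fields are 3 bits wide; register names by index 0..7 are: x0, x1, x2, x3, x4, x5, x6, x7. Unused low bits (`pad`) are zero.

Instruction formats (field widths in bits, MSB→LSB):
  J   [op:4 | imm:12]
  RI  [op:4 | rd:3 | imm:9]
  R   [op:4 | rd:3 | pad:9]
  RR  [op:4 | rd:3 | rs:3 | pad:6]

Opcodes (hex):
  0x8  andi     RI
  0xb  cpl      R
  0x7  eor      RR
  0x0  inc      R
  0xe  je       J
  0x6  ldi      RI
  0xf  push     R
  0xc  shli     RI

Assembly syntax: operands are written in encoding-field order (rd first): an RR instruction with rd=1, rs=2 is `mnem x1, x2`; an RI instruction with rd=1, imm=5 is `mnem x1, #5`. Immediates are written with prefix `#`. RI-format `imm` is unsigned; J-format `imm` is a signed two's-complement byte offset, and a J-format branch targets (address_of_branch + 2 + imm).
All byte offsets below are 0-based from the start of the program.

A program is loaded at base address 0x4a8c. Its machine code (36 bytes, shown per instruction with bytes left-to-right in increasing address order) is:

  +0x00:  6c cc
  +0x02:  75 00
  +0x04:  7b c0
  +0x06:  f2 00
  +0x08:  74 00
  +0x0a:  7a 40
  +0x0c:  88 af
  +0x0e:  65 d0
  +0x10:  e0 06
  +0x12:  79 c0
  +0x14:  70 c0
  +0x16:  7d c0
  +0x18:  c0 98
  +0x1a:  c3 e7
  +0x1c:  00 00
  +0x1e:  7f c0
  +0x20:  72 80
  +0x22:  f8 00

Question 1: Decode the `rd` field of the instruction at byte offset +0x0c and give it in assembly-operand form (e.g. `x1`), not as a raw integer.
[0c] 88 af → 0x88af
  op=0x88af>>12=0x8 ⇒ andi (RI)
  [11:9] rd=4 = x4
  [8:0] imm=175 = #175

x4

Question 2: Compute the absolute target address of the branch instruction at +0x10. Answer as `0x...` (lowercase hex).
[10] e0 06 → 0xe006
  opcode bits[15:12]=0xe: je/J
  [11:0] imm=6 = #6
  target = base 0x4a8c + off 0x10 + 2 + imm 6 = 0x4aa4

0x4aa4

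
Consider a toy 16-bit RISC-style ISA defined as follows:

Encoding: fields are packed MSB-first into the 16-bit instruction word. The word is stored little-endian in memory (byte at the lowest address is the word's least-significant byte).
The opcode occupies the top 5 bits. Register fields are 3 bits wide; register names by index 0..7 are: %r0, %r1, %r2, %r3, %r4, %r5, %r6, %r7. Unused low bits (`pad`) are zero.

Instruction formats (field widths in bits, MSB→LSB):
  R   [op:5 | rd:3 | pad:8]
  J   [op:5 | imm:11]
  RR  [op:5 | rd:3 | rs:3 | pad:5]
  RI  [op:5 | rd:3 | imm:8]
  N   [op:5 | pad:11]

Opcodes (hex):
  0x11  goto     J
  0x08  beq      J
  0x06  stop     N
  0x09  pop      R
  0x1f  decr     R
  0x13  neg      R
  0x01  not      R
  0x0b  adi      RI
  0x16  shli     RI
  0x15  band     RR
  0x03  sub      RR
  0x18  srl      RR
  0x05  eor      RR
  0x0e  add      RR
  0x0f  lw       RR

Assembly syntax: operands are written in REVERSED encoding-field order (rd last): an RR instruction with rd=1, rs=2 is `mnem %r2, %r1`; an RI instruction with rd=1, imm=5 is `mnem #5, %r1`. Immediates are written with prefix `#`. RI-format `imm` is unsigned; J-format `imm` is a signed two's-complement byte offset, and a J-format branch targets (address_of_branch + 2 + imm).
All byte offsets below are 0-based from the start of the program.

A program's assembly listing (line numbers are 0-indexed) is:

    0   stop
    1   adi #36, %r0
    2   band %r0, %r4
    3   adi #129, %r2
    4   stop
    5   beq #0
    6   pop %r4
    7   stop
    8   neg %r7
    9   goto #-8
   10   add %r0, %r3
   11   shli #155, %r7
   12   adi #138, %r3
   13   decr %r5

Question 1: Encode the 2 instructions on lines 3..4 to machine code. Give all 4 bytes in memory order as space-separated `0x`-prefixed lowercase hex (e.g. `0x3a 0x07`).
0x81 0x5a 0x00 0x30

3. adi fields op=0xb:5|rd=2:3|imm=129:8 → word 5a81h → 81 5a
4. stop fields op=0x6:5|pad=0:11 → word 3000h → 00 30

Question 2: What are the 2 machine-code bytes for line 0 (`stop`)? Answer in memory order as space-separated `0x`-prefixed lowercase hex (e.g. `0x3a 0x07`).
L0: stop op=0x6:5|pad=0:11 ⇒ 0x3000 ⇒ little 00 30

0x00 0x30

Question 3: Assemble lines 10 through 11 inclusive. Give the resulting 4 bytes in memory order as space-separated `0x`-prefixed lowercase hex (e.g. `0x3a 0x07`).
line 10 (add): pack op=0xe:5|rd=3:3|rs=0:3|pad=0:5 = 0x7300; little→ 00 73
line 11 (shli): pack op=0x16:5|rd=7:3|imm=155:8 = 0xb79b; little→ 9b b7

0x00 0x73 0x9b 0xb7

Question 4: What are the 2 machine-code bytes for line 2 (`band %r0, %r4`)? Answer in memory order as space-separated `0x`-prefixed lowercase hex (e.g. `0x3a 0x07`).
0x00 0xac

line 2 (band): pack op=0x15:5|rd=4:3|rs=0:3|pad=0:5 = 0xac00; little→ 00 ac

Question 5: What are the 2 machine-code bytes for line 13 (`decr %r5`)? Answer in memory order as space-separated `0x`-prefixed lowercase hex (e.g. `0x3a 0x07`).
13. decr fields op=0x1f:5|rd=5:3|pad=0:8 → word fd00h → 00 fd

0x00 0xfd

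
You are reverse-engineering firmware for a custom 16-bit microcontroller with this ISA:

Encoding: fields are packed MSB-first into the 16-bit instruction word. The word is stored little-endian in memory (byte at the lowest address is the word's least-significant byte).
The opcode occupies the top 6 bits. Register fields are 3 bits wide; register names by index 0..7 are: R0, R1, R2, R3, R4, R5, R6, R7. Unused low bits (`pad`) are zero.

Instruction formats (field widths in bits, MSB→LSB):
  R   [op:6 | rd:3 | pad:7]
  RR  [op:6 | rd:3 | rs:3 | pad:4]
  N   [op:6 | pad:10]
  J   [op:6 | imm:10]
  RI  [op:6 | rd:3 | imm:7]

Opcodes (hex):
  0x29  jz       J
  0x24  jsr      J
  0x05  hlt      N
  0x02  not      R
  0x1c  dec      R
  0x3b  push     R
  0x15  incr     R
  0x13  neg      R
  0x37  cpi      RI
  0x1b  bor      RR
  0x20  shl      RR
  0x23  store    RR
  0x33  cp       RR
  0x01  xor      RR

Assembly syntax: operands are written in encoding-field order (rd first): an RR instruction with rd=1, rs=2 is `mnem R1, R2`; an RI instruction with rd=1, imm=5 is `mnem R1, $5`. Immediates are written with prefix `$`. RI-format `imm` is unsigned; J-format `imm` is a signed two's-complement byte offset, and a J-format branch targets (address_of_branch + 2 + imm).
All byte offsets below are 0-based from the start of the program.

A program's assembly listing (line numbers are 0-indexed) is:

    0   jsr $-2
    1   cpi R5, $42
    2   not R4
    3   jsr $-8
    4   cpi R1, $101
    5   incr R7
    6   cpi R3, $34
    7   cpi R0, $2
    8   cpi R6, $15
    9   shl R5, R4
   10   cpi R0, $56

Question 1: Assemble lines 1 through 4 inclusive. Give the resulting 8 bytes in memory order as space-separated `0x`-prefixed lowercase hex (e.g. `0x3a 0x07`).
0xaa 0xde 0x00 0x0a 0xf8 0x93 0xe5 0xdc

1. cpi fields op=0x37:6|rd=5:3|imm=42:7 → word deaah → aa de
2. not fields op=0x2:6|rd=4:3|pad=0:7 → word 0a00h → 00 0a
3. jsr fields op=0x24:6|imm=-8:10 → word 93f8h → f8 93
4. cpi fields op=0x37:6|rd=1:3|imm=101:7 → word dce5h → e5 dc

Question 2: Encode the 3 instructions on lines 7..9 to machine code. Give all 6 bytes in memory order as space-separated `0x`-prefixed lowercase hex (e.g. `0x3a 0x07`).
7. cpi fields op=0x37:6|rd=0:3|imm=2:7 → word dc02h → 02 dc
8. cpi fields op=0x37:6|rd=6:3|imm=15:7 → word df0fh → 0f df
9. shl fields op=0x20:6|rd=5:3|rs=4:3|pad=0:4 → word 82c0h → c0 82

0x02 0xdc 0x0f 0xdf 0xc0 0x82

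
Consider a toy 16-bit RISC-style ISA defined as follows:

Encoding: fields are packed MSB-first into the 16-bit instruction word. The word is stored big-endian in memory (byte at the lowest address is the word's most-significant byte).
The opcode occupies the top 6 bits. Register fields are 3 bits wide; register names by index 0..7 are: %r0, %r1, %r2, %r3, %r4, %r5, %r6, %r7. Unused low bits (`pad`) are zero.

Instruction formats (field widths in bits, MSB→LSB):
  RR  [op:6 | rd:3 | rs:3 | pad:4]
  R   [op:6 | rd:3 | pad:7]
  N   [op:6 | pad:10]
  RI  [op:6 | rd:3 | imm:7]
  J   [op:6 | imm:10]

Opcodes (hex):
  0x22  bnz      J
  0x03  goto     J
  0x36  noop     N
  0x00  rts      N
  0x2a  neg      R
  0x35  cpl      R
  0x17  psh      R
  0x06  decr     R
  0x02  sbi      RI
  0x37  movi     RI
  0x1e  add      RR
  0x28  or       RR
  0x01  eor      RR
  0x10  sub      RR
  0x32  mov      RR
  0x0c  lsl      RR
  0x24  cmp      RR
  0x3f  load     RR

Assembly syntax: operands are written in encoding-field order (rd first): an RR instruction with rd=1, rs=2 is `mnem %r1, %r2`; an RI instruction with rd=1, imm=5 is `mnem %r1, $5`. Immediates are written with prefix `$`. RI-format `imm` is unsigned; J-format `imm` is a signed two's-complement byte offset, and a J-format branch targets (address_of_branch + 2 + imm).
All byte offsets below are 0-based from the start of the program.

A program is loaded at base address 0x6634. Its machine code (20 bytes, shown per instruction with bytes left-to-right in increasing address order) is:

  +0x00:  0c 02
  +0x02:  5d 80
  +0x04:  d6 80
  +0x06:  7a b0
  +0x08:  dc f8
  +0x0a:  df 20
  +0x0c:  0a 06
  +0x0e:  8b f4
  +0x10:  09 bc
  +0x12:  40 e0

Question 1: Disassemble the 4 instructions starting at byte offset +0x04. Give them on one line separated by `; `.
cpl %r5; add %r5, %r3; movi %r1, $120; movi %r6, $32

+0x04: d6 80 ⇒ word 0xd680 (big)
  top 6b → 0x35 → cpl [R]
  [9:7] rd=5 = %r5
+0x06: 7a b0 ⇒ word 0x7ab0 (big)
  top 6b → 0x1e → add [RR]
  [9:7] rd=5 = %r5
  [6:4] rs=3 = %r3
+0x08: dc f8 ⇒ word 0xdcf8 (big)
  top 6b → 0x37 → movi [RI]
  [9:7] rd=1 = %r1
  [6:0] imm=120 = $120
+0x0a: df 20 ⇒ word 0xdf20 (big)
  top 6b → 0x37 → movi [RI]
  [9:7] rd=6 = %r6
  [6:0] imm=32 = $32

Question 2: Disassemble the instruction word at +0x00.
goto $2

+0x00: 0c 02 ⇒ word 0x0c02 (big)
  opcode bits[15:10]=0x3: goto/J
  imm: (w>>0)&0x3ff=0x2 → $2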